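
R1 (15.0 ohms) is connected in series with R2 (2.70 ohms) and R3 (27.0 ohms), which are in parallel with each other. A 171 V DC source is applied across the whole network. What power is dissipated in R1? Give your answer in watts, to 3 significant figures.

1440 W

First combine the parallel branches into one equivalent R_p, then R1 + R_p is a series pair.
R_p = (2.70×27.0)/(2.70+27.0) = 2.455 Ω
R_total = 15.0 + 2.455 = 17.45 Ω
I = V / R_total = 171 / 17.45 = 9.797 A
R1 carries the full series current, so P = I²R.
P_R1 = (9.797)² × 15.0 = 1440 W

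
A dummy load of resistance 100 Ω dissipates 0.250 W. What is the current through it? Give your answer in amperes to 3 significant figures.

From P = V I = I²R = V²/R, with the two given quantities we get I = √(P / R).
I = √(0.250 / 100) = 0.05000 A

0.0500 A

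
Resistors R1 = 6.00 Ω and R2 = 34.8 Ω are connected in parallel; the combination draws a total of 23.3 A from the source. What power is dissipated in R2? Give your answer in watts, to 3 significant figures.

We need the common branch voltage; get it from I_total × R_eq, then P = V²/R for the branch.
1/R_eq = 1/6.00 + 1/34.8 ⇒ R_eq = 5.118 Ω
V = I_total × R_eq = 23.30 × 5.118 = 119.2 V
P_R2 = V² / R2 = (119.2)² / 34.8 = 408.6 W

409 W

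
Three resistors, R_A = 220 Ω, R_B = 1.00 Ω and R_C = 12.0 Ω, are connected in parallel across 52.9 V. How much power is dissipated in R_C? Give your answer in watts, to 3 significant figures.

233 W

The supply voltage appears across each parallel branch — just use P = V²/R_C.
P_R_C = V² / R_C = (52.9)² / 12.0 Ω = 233.2 W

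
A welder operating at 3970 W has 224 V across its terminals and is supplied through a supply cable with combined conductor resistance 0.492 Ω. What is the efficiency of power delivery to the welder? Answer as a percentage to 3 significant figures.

96.3 %

I = P / V = 3970 / 224 = 17.72 A through the supply cable.
P_line = I² R_line = (17.72)² × 0.492 = 154.5 W
P_source = P_load + P_line = 3970 + 154.5 = 4125 W
η = P_load / P_source = 3970 / 4125 = 0.9625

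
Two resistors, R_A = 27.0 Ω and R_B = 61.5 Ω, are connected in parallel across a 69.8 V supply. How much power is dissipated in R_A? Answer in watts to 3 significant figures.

180 W

R_A sits directly across the source, so P = V²/R with V = 69.8 V.
P_R_A = V² / R_A = (69.8)² / 27.0 Ω = 180.4 W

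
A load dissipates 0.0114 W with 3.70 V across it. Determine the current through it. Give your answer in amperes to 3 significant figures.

From P = V I = I²R = V²/R, with the two given quantities we get I = P / V.
I = 0.0114 / 3.70 = 0.003081 A

0.00308 A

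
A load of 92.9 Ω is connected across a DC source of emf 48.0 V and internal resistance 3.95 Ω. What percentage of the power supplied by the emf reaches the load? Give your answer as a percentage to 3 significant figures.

95.9 %

Efficiency is P_load / P_total. With a series r and R sharing the same I, P = I²R for each, so η = R/(R+r).
η = R / (R + r) = 92.9 / (92.9 + 3.95) = 0.9592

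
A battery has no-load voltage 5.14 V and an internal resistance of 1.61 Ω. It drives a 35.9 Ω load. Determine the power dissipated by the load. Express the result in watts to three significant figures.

Load and internal resistance form a series loop — compute the loop current, then the load power via I²R.
I = ε / (r + R) = 5.14 / (1.61 + 35.9) = 0.1370 A
P_load = I² R = (0.1370)² × 35.9 = 0.6741 W

0.674 W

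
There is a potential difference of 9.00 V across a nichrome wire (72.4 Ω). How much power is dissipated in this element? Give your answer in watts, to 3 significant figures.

1.12 W

V and R are stated; P = V²/R avoids computing the current.
P = (9.00 V)² / 72.4 Ω = 1.119 W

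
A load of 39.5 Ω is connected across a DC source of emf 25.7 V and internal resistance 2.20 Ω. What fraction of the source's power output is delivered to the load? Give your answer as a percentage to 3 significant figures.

94.7 %

η = P_load/(P_load+P_int) = I²R/(I²R+I²r) = R/(R+r) — the I² cancels for series elements.
η = R / (R + r) = 39.5 / (39.5 + 2.20) = 0.9472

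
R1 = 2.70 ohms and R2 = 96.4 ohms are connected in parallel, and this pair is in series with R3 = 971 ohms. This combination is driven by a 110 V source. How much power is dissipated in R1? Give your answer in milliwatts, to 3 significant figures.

32.6 mW

Reduce the parallel combination to a single R_p; the circuit then becomes R_p in series with the remaining resistor.
R_p = (2.70×96.4)/(2.70+96.4) = 2.626 Ω
R_total = R_p + 971 = 2.626 + 971 = 973.6 Ω
I = V / R_total = 110 / 973.6 = 0.1130 A
Voltage across the parallel pair: V_p = I × R_p = 0.1130 × 2.626 = 0.2967 V
R1 has V_p across it, so P = V_p²/R1.
P_R1 = (0.2967)² / 2.70 = 0.03261 W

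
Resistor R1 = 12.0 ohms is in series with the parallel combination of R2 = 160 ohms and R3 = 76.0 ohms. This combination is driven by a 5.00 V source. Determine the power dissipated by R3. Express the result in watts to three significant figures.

Reduce the parallel pair to R_p first; the network is then a simple series string.
R_p = (160×76.0)/(160+76.0) = 51.53 Ω
R_total = 12.0 + 51.53 = 63.53 Ω
I = V / R_total = 5.00 / 63.53 = 0.07871 A
Voltage across the parallel pair: V_p = I × R_p = 0.07871 × 51.53 = 4.055 V
R3 is across V_p, so use P = V²/R for that branch.
P_R3 = (4.055)² / 76.0 = 0.2164 W

0.216 W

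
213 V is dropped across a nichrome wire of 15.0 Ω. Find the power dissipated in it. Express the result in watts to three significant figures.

3020 W

We know the drop across the element and its resistance — P = V²/R, one step.
P = (213 V)² / 15.0 Ω = 3025 W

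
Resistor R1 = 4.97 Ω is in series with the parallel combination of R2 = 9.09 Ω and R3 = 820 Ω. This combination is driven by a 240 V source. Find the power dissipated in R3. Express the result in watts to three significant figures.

Collapse R2‖R3 to a single equivalent, reducing the network to two series elements.
R_p = (9.09×820)/(9.09+820) = 8.990 Ω
R_total = 4.97 + 8.990 = 13.96 Ω
I = V / R_total = 240 / 13.96 = 17.19 A
Voltage across the parallel pair: V_p = I × R_p = 17.19 × 8.990 = 154.6 V
With V_p across R3, its power is V_p²/R3.
P_R3 = (154.6)² / 820 = 29.13 W

29.1 W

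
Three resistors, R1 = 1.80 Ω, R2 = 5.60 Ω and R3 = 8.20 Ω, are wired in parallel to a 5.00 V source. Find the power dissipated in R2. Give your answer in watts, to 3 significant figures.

4.46 W

Each parallel branch sees the full supply voltage, so P = V²/R applies directly to the target branch.
P_R2 = V² / R2 = (5.00)² / 5.60 Ω = 4.464 W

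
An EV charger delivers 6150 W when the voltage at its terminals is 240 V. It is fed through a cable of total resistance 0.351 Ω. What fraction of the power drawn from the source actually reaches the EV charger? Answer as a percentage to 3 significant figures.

96.4 %

I = P / V = 6150 / 240 = 25.62 A through the cable.
P_line = I² R_line = (25.62)² × 0.351 = 230.5 W
P_source = P_load + P_line = 6150 + 230.5 = 6380 W
η = P_load / P_source = 6150 / 6380 = 0.9639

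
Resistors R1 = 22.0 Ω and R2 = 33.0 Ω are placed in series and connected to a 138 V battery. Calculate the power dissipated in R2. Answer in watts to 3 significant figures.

Series elements share the same current, so find I first, then use P = I²R.
R_total = 22.0 + 33.0 = 55.00 Ω
I = V / R_total = 138 / 55.00 = 2.509 A
P_R2 = I² × R2 = (2.509)² × 33.0 = 207.8 W

208 W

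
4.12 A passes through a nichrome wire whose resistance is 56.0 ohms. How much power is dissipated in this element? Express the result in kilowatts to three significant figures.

0.951 kW

Current and resistance are given, so P = I²R is the direct form.
P = (4.120 A)² × 56.0 Ω = 950.6 W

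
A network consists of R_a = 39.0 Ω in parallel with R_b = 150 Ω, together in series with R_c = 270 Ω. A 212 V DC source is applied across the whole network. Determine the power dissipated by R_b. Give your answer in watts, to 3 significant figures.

3.17 W

Combine R_a and R_b into their parallel equivalent first, reducing the network to two series resistors.
R_p = (39.0×150)/(39.0+150) = 30.95 Ω
R_total = R_p + 270 = 30.95 + 270 = 301.0 Ω
I = V / R_total = 212 / 301.0 = 0.7044 A
Voltage across the parallel pair: V_p = I × R_p = 0.7044 × 30.95 = 21.80 V
Use P = V²/R for R_b with V = V_p.
P_R_b = (21.80)² / 150 = 3.169 W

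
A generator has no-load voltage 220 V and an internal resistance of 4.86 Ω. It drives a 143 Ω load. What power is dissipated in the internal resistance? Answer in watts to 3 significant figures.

The source's internal resistance is just another series element carrying I; its dissipation is I²r.
I = ε / (r + R) = 220 / (4.86 + 143) = 1.488 A
P_int = I² r = (1.488)² × 4.86 = 10.76 W

10.8 W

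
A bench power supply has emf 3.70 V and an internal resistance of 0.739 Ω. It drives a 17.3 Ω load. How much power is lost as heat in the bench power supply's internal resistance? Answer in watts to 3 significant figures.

0.0311 W

Internal loss is I²r, with I set by the total series resistance r+R.
I = ε / (r + R) = 3.70 / (0.739 + 17.3) = 0.2051 A
P_int = I² r = (0.2051)² × 0.739 = 0.03109 W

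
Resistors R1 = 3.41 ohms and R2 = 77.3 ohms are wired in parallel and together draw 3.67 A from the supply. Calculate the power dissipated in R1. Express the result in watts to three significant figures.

The branches share the same voltage, but only the total current is given — find V from the equivalent resistance first.
1/R_eq = 1/3.41 + 1/77.3 ⇒ R_eq = 3.266 Ω
V = I_total × R_eq = 3.670 × 3.266 = 11.99 V
P_R1 = V² / R1 = (11.99)² / 3.41 = 42.13 W

42.1 W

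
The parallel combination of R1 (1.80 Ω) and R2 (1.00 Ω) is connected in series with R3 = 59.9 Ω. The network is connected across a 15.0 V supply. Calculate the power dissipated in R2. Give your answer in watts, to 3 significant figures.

Collapse the R1‖R2 pair into one equivalent R_p; then R_p and R3 form a series string.
R_p = (1.80×1.00)/(1.80+1.00) = 0.6429 Ω
R_total = R_p + 59.9 = 0.6429 + 59.9 = 60.54 Ω
I = V / R_total = 15.0 / 60.54 = 0.2478 A
Voltage across the parallel pair: V_p = I × R_p = 0.2478 × 0.6429 = 0.1593 V
R2 has V_p across it, so P = V_p²/R2.
P_R2 = (0.1593)² / 1.00 = 0.02537 W

0.0254 W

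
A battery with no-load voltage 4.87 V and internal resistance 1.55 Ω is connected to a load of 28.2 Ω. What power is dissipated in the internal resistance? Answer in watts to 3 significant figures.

0.0415 W

The source's internal resistance is just another series element carrying I; its dissipation is I²r.
I = ε / (r + R) = 4.87 / (1.55 + 28.2) = 0.1637 A
P_int = I² r = (0.1637)² × 1.55 = 0.04154 W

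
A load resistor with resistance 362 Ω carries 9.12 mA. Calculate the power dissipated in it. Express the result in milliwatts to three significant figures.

30.1 mW

Current and resistance are given, so P = I²R is the direct form.
P = (0.009120 A)² × 362 Ω = 0.03011 W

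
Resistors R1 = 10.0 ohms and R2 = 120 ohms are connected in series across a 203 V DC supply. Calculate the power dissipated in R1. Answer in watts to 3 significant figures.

24.4 W

The current is common to all series resistors; compute it, then apply P = I²R for the target.
R_total = 10.0 + 120 = 130.0 Ω
I = V / R_total = 203 / 130.0 = 1.562 A
P_R1 = I² × R1 = (1.562)² × 10.0 = 24.38 W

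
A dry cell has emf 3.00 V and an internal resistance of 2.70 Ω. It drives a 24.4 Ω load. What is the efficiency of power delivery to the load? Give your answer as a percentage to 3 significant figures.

90.0 %

The source delivers εI, of which I²R reaches the load and I²r is lost; since I is common, η = R/(R+r).
η = R / (R + r) = 24.4 / (24.4 + 2.70) = 0.9004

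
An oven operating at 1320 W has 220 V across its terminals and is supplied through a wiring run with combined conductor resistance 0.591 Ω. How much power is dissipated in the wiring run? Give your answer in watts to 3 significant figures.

21.3 W

The wiring run and load are in series, so the same current flows in both; the loss is I²R_line.
I = P / V = 1320 / 220 = 6.000 A through the wiring run.
P_line = I² R_line = (6.000)² × 0.591 = 21.28 W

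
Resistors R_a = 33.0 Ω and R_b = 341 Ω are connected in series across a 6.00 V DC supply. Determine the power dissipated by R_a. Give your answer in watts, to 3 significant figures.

Series elements share the same current, so find I first, then use P = I²R.
R_total = 33.0 + 341 = 374.0 Ω
I = V / R_total = 6.00 / 374.0 = 0.01604 A
P_R_a = I² × R_a = (0.01604)² × 33.0 = 0.008493 W

0.00849 W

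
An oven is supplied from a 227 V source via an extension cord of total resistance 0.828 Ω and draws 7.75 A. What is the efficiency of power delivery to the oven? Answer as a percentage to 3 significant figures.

97.2 %

The extension cord carries the full 7.75 A.
P_line = I² R_line = (7.750)² × 0.828 = 49.73 W
P_source = V I = 227 × 7.750 = 1759 W; P_load = 1710 W
η = P_load / P_source = 1710 / 1759 = 0.9717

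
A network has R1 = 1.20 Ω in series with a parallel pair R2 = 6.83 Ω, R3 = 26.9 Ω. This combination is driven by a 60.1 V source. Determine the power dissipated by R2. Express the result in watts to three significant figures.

355 W

First combine the parallel branches into one equivalent R_p, then R1 + R_p is a series pair.
R_p = (6.83×26.9)/(6.83+26.9) = 5.447 Ω
R_total = 1.20 + 5.447 = 6.647 Ω
I = V / R_total = 60.1 / 6.647 = 9.042 A
Voltage across the parallel pair: V_p = I × R_p = 9.042 × 5.447 = 49.25 V
R2 is across V_p, so use P = V²/R for that branch.
P_R2 = (49.25)² / 6.83 = 355.1 W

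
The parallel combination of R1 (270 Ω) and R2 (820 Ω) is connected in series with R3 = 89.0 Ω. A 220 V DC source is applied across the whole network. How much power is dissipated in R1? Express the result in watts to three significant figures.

Reduce the parallel combination to a single R_p; the circuit then becomes R_p in series with the remaining resistor.
R_p = (270×820)/(270+820) = 203.1 Ω
R_total = R_p + 89.0 = 203.1 + 89.0 = 292.1 Ω
I = V / R_total = 220 / 292.1 = 0.7531 A
Voltage across the parallel pair: V_p = I × R_p = 0.7531 × 203.1 = 153.0 V
Use P = V²/R for R1 with V = V_p.
P_R1 = (153.0)² / 270 = 86.67 W

86.7 W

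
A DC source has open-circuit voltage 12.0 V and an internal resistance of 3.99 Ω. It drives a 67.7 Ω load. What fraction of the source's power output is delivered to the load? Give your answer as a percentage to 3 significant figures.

Efficiency is P_load / P_total. With a series r and R sharing the same I, P = I²R for each, so η = R/(R+r).
η = R / (R + r) = 67.7 / (67.7 + 3.99) = 0.9443

94.4 %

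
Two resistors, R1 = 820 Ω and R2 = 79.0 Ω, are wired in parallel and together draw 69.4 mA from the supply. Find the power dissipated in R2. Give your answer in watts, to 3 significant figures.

0.317 W

Parallel branches share V, not I — compute V via R_eq, then use V²/R for the target branch.
1/R_eq = 1/820 + 1/79.0 ⇒ R_eq = 72.06 Ω
V = I_total × R_eq = 0.06940 × 72.06 = 5.001 V
P_R2 = V² / R2 = (5.001)² / 79.0 = 0.3166 W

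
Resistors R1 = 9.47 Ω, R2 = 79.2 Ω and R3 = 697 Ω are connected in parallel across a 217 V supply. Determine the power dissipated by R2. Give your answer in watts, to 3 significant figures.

595 W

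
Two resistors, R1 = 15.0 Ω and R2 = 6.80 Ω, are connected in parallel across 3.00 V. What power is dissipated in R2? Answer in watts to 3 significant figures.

Each parallel branch sees the full supply voltage, so P = V²/R applies directly to the target branch.
P_R2 = V² / R2 = (3.00)² / 6.80 Ω = 1.324 W

1.32 W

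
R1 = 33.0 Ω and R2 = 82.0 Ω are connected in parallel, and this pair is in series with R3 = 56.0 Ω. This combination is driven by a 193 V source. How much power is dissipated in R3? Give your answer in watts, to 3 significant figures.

First find R_p for the parallel pair, then treat R_p + R3 as a series loop.
R_p = (33.0×82.0)/(33.0+82.0) = 23.53 Ω
R_total = R_p + 56.0 = 23.53 + 56.0 = 79.53 Ω
I = V / R_total = 193 / 79.53 = 2.427 A
All the supply current flows through R3; use P = I²R3.
P_R3 = (2.427)² × 56.0 = 329.8 W

330 W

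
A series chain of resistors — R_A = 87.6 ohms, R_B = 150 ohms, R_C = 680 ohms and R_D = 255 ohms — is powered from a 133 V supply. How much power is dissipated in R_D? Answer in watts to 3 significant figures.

Series elements share the same current, so find I first, then use P = I²R.
R_total = 87.6 + 150 + 680 + 255 = 1173 Ω
I = V / R_total = 133 / 1173 = 0.1134 A
P_R_D = I² × R_D = (0.1134)² × 255 = 3.281 W

3.28 W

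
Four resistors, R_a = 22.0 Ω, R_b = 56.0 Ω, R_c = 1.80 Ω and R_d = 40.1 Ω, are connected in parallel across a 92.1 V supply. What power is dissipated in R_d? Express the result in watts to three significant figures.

Parallel branches share the same voltage; P = V²/R gives the branch power in one step.
P_R_d = V² / R_d = (92.1)² / 40.1 Ω = 211.5 W

212 W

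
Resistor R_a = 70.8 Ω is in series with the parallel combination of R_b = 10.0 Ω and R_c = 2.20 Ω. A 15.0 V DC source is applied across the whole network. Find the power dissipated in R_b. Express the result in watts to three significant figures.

Replace R_b and R_c with their parallel equivalent so the circuit becomes R_a in series with R_p.
R_p = (10.0×2.20)/(10.0+2.20) = 1.803 Ω
R_total = 70.8 + 1.803 = 72.60 Ω
I = V / R_total = 15.0 / 72.60 = 0.2066 A
Voltage across the parallel pair: V_p = I × R_p = 0.2066 × 1.803 = 0.3726 V
R_b sees V_p directly, so P = V_p² / R_b.
P_R_b = (0.3726)² / 10.0 = 0.01388 W

0.0139 W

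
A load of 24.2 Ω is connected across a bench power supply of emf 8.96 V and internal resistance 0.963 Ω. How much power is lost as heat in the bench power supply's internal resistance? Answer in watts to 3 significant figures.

The internal resistance carries the same current as the load; P_int = I²r.
I = ε / (r + R) = 8.96 / (0.963 + 24.2) = 0.3561 A
P_int = I² r = (0.3561)² × 0.963 = 0.1221 W

0.122 W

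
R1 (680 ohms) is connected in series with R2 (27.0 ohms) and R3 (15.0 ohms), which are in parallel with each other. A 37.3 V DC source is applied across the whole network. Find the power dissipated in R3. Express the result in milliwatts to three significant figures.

First combine the parallel branches into one equivalent R_p, then R1 + R_p is a series pair.
R_p = (27.0×15.0)/(27.0+15.0) = 9.643 Ω
R_total = 680 + 9.643 = 689.6 Ω
I = V / R_total = 37.3 / 689.6 = 0.05409 A
Voltage across the parallel pair: V_p = I × R_p = 0.05409 × 9.643 = 0.5215 V
With V_p across R3, its power is V_p²/R3.
P_R3 = (0.5215)² / 15.0 = 0.01813 W

18.1 mW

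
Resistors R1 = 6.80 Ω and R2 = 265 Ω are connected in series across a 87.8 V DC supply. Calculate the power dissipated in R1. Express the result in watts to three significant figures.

Since the resistors are in series they all carry the loop current I = V/R_total; the power in any one is I²R.
R_total = 6.80 + 265 = 271.8 Ω
I = V / R_total = 87.8 / 271.8 = 0.3230 A
P_R1 = I² × R1 = (0.3230)² × 6.80 = 0.7096 W

0.710 W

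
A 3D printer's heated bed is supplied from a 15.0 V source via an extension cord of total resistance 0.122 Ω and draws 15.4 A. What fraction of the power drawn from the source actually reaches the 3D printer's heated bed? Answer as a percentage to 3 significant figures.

87.5 %

The extension cord carries the full 15.4 A.
P_line = I² R_line = (15.40)² × 0.122 = 28.93 W
P_source = V I = 15.0 × 15.40 = 231.0 W; P_load = 202.1 W
η = P_load / P_source = 202.1 / 231.0 = 0.8747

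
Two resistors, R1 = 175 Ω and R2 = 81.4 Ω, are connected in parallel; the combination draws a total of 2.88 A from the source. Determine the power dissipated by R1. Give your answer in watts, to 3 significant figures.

The branches share the same voltage, but only the total current is given — find V from the equivalent resistance first.
1/R_eq = 1/175 + 1/81.4 ⇒ R_eq = 55.56 Ω
V = I_total × R_eq = 2.880 × 55.56 = 160.0 V
P_R1 = V² / R1 = (160.0)² / 175 = 146.3 W

146 W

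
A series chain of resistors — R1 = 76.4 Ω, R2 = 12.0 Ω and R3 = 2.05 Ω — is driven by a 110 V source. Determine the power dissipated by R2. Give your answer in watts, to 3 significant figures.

Series elements share the same current, so find I first, then use P = I²R.
R_total = 76.4 + 12.0 + 2.05 = 90.45 Ω
I = V / R_total = 110 / 90.45 = 1.216 A
P_R2 = I² × R2 = (1.216)² × 12.0 = 17.75 W

17.7 W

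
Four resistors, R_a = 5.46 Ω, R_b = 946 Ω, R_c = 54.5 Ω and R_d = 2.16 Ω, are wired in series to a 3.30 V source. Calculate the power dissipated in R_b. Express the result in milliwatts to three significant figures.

10.1 mW

Series elements share the same current, so find I first, then use P = I²R.
R_total = 5.46 + 946 + 54.5 + 2.16 = 1008 Ω
I = V / R_total = 3.30 / 1008 = 0.003273 A
P_R_b = I² × R_b = (0.003273)² × 946 = 0.01014 W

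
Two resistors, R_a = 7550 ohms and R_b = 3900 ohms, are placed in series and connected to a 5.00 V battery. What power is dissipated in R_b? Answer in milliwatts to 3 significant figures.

0.744 mW

In a series string the same current flows through every resistor — find that current, then P = I²R for the one we want.
R_total = 7550 + 3900 = 11450 Ω
I = V / R_total = 5.00 / 11450 = 0.0004367 A
P_R_b = I² × R_b = (0.0004367)² × 3900 = 0.0007437 W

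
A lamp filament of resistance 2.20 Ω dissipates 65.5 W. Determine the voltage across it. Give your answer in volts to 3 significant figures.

12.0 V

From P = V I = I²R = V²/R, with the two given quantities we get V = √(P R).
V = √(65.5 × 2.20) = 12.00 V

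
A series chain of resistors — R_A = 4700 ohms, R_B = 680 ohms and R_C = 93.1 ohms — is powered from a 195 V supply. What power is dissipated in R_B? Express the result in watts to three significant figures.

In a series string the same current flows through every resistor — find that current, then P = I²R for the one we want.
R_total = 4700 + 680 + 93.1 = 5473 Ω
I = V / R_total = 195 / 5473 = 0.03563 A
P_R_B = I² × R_B = (0.03563)² × 680 = 0.8632 W

0.863 W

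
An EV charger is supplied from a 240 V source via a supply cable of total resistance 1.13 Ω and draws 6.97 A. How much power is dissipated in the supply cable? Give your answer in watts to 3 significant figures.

Only the current and the line resistance are needed for the I²R loss.
The supply cable carries the full 6.97 A.
P_line = I² R_line = (6.970)² × 1.13 = 54.90 W

54.9 W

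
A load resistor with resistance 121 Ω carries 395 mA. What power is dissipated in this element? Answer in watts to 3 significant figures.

18.9 W

Current and resistance are given, so P = I²R is the direct form.
P = (0.3950 A)² × 121 Ω = 18.88 W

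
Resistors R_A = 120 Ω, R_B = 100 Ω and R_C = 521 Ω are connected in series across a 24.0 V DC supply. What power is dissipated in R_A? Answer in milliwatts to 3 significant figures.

In a series string the same current flows through every resistor — find that current, then P = I²R for the one we want.
R_total = 120 + 100 + 521 = 741.0 Ω
I = V / R_total = 24.0 / 741.0 = 0.03239 A
P_R_A = I² × R_A = (0.03239)² × 120 = 0.1259 W

126 mW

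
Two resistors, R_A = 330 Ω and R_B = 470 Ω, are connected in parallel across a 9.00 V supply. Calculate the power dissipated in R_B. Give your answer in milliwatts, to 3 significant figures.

Each parallel branch sees the full supply voltage, so P = V²/R applies directly to the target branch.
P_R_B = V² / R_B = (9.00)² / 470 Ω = 0.1723 W

172 mW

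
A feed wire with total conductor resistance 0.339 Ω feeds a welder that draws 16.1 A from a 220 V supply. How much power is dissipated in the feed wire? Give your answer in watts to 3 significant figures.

Line loss is just I²R for the cable — we know both I and R_line directly.
The feed wire carries the full 16.1 A.
P_line = I² R_line = (16.10)² × 0.339 = 87.87 W

87.9 W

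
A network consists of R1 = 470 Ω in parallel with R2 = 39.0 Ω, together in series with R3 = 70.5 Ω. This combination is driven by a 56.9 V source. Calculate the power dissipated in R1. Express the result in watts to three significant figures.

0.787 W

Collapse the R1‖R2 pair into one equivalent R_p; then R_p and R3 form a series string.
R_p = (470×39.0)/(470+39.0) = 36.01 Ω
R_total = R_p + 70.5 = 36.01 + 70.5 = 106.5 Ω
I = V / R_total = 56.9 / 106.5 = 0.5342 A
Voltage across the parallel pair: V_p = I × R_p = 0.5342 × 36.01 = 19.24 V
R1 has V_p across it, so P = V_p²/R1.
P_R1 = (19.24)² / 470 = 0.7874 W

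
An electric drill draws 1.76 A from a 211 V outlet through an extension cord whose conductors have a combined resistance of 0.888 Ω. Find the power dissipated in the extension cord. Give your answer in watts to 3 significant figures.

The extension cord is a series resistance carrying the load current; its dissipation is I²R_line.
The extension cord carries the full 1.76 A.
P_line = I² R_line = (1.760)² × 0.888 = 2.751 W

2.75 W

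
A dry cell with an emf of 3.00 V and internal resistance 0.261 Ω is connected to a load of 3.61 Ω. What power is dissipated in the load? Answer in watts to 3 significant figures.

The internal resistance and the load are in series, so the same I flows through both; get I from ε/(r+R), then I²R for the load.
I = ε / (r + R) = 3.00 / (0.261 + 3.61) = 0.7750 A
P_load = I² R = (0.7750)² × 3.61 = 2.168 W

2.17 W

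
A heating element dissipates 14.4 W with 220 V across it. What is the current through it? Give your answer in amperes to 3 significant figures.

0.0655 A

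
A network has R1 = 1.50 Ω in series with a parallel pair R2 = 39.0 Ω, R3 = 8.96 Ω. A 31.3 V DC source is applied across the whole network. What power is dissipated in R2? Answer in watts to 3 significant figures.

Collapse R2‖R3 to a single equivalent, reducing the network to two series elements.
R_p = (39.0×8.96)/(39.0+8.96) = 7.286 Ω
R_total = 1.50 + 7.286 = 8.786 Ω
I = V / R_total = 31.3 / 8.786 = 3.562 A
Voltage across the parallel pair: V_p = I × R_p = 3.562 × 7.286 = 25.96 V
R2 sees V_p directly, so P = V_p² / R2.
P_R2 = (25.96)² / 39.0 = 17.28 W

17.3 W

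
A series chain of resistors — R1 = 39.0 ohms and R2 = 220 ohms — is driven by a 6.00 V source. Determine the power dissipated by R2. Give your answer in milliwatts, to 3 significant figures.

118 mW

Since the resistors are in series they all carry the loop current I = V/R_total; the power in any one is I²R.
R_total = 39.0 + 220 = 259.0 Ω
I = V / R_total = 6.00 / 259.0 = 0.02317 A
P_R2 = I² × R2 = (0.02317)² × 220 = 0.1181 W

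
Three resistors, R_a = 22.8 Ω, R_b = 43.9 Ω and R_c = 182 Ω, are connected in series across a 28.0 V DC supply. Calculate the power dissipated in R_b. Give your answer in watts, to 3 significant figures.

0.556 W

Since the resistors are in series they all carry the loop current I = V/R_total; the power in any one is I²R.
R_total = 22.8 + 43.9 + 182 = 248.7 Ω
I = V / R_total = 28.0 / 248.7 = 0.1126 A
P_R_b = I² × R_b = (0.1126)² × 43.9 = 0.5565 W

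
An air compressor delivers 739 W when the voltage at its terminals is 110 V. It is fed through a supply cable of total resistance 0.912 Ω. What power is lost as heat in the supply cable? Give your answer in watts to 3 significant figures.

41.2 W

Line loss is just I²R for the cable — we know both I and R_line directly.
I = P / V = 739 / 110 = 6.718 A through the supply cable.
P_line = I² R_line = (6.718)² × 0.912 = 41.16 W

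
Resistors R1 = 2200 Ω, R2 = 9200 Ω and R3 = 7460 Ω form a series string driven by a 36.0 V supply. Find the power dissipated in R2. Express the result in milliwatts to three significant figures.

Since the resistors are in series they all carry the loop current I = V/R_total; the power in any one is I²R.
R_total = 2200 + 9200 + 7460 = 18860 Ω
I = V / R_total = 36.0 / 18860 = 0.001909 A
P_R2 = I² × R2 = (0.001909)² × 9200 = 0.03352 W

33.5 mW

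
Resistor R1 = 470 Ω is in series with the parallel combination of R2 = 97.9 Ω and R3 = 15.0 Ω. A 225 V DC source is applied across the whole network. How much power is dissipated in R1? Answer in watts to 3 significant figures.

102 W

Reduce the parallel pair to R_p first; the network is then a simple series string.
R_p = (97.9×15.0)/(97.9+15.0) = 13.01 Ω
R_total = 470 + 13.01 = 483.0 Ω
I = V / R_total = 225 / 483.0 = 0.4658 A
The full supply current passes through R1: P = I²R.
P_R1 = (0.4658)² × 470 = 102.0 W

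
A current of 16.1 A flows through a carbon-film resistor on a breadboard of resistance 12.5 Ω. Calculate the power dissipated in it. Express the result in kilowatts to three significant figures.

3.24 kW

The current through and the resistance of the element are both given; use P = I²R.
P = (16.10 A)² × 12.5 Ω = 3240 W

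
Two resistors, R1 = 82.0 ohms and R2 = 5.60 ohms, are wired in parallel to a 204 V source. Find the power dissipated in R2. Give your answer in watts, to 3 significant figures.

7430 W

Each parallel branch sees the full supply voltage, so P = V²/R applies directly to the target branch.
P_R2 = V² / R2 = (204)² / 5.60 Ω = 7431 W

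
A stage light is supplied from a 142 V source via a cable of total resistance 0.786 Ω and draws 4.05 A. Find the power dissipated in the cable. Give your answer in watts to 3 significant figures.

12.9 W

The cable and load are in series, so the same current flows in both; the loss is I²R_line.
The cable carries the full 4.05 A.
P_line = I² R_line = (4.050)² × 0.786 = 12.89 W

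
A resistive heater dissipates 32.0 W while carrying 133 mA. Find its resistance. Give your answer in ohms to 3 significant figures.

The two known quantities fix the third via R = P / I².
R = 32.0 / (0.1330)² = 1809 Ω

1810 Ω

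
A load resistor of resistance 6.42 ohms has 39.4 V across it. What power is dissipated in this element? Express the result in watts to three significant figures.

V and R are stated; P = V²/R avoids computing the current.
P = (39.4 V)² / 6.42 Ω = 241.8 W

242 W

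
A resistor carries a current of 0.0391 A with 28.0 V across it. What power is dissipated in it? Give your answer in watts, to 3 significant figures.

1.09 W

With V and I both given, power follows immediately from P = V I.
P = 28.0 V × 0.03910 A = 1.095 W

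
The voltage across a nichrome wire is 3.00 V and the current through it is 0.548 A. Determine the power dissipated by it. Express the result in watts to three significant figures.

Since both terminal voltage and current are stated, P = V I gives the power in one step.
P = 3.00 V × 0.5480 A = 1.644 W

1.64 W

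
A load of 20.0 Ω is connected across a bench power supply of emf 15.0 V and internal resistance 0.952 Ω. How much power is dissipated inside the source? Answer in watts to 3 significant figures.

The source's internal resistance is just another series element carrying I; its dissipation is I²r.
I = ε / (r + R) = 15.0 / (0.952 + 20.0) = 0.7159 A
P_int = I² r = (0.7159)² × 0.952 = 0.4879 W

0.488 W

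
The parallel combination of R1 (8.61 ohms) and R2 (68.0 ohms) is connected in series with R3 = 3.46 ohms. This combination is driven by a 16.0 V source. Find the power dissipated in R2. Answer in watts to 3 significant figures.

Collapse the R1‖R2 pair into one equivalent R_p; then R_p and R3 form a series string.
R_p = (8.61×68.0)/(8.61+68.0) = 7.642 Ω
R_total = R_p + 3.46 = 7.642 + 3.46 = 11.10 Ω
I = V / R_total = 16.0 / 11.10 = 1.441 A
Voltage across the parallel pair: V_p = I × R_p = 1.441 × 7.642 = 11.01 V
Use P = V²/R for R2 with V = V_p.
P_R2 = (11.01)² / 68.0 = 1.784 W

1.78 W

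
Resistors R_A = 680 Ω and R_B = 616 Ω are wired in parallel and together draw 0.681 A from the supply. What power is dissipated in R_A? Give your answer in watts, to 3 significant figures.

71.2 W

We need the common branch voltage; get it from I_total × R_eq, then P = V²/R for the branch.
1/R_eq = 1/680 + 1/616 ⇒ R_eq = 323.2 Ω
V = I_total × R_eq = 0.6810 × 323.2 = 220.1 V
P_R_A = V² / R_A = (220.1)² / 680 = 71.25 W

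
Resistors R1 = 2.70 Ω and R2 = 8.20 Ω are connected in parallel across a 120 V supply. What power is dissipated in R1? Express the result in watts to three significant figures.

Each parallel branch sees the full supply voltage, so P = V²/R applies directly to the target branch.
P_R1 = V² / R1 = (120)² / 2.70 Ω = 5333 W

5330 W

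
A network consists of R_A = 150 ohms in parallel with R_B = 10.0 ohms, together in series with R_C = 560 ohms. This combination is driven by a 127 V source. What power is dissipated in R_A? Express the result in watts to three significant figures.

Combine R_A and R_B into their parallel equivalent first, reducing the network to two series resistors.
R_p = (150×10.0)/(150+10.0) = 9.375 Ω
R_total = R_p + 560 = 9.375 + 560 = 569.4 Ω
I = V / R_total = 127 / 569.4 = 0.2231 A
Voltage across the parallel pair: V_p = I × R_p = 0.2231 × 9.375 = 2.091 V
R_A sits across V_p; its power is V_p²/R.
P_R_A = (2.091)² / 150 = 0.02915 W

0.0292 W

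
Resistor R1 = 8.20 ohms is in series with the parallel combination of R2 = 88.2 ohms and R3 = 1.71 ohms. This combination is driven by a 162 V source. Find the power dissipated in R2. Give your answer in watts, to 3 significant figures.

First combine the parallel branches into one equivalent R_p, then R1 + R_p is a series pair.
R_p = (88.2×1.71)/(88.2+1.71) = 1.677 Ω
R_total = 8.20 + 1.677 = 9.877 Ω
I = V / R_total = 162 / 9.877 = 16.40 A
Voltage across the parallel pair: V_p = I × R_p = 16.40 × 1.677 = 27.51 V
With V_p across R2, its power is V_p²/R2.
P_R2 = (27.51)² / 88.2 = 8.582 W

8.58 W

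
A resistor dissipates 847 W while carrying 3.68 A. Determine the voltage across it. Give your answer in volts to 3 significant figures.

230 V

Inverting the appropriate power form: V = P / I.
V = 847 / 3.680 = 230.2 V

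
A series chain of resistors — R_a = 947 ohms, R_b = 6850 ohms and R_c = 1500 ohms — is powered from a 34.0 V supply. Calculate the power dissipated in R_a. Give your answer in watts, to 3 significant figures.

The current is common to all series resistors; compute it, then apply P = I²R for the target.
R_total = 947 + 6850 + 1500 = 9297 Ω
I = V / R_total = 34.0 / 9297 = 0.003657 A
P_R_a = I² × R_a = (0.003657)² × 947 = 0.01267 W

0.0127 W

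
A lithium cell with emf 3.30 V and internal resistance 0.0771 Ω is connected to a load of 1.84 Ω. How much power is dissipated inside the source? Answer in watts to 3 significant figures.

Internal loss is I²r, with I set by the total series resistance r+R.
I = ε / (r + R) = 3.30 / (0.0771 + 1.84) = 1.721 A
P_int = I² r = (1.721)² × 0.0771 = 0.2285 W

0.228 W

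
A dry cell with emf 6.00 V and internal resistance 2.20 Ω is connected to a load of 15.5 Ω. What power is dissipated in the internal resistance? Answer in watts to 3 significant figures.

r is in series with the load, so it carries the full circuit current — the loss in it is I²r.
I = ε / (r + R) = 6.00 / (2.20 + 15.5) = 0.3390 A
P_int = I² r = (0.3390)² × 2.20 = 0.2528 W

0.253 W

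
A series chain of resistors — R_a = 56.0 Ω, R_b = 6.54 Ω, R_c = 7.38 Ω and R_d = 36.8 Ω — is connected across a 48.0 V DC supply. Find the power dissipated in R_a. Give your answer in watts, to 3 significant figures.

11.3 W

In a series string the same current flows through every resistor — find that current, then P = I²R for the one we want.
R_total = 56.0 + 6.54 + 7.38 + 36.8 = 106.7 Ω
I = V / R_total = 48.0 / 106.7 = 0.4498 A
P_R_a = I² × R_a = (0.4498)² × 56.0 = 11.33 W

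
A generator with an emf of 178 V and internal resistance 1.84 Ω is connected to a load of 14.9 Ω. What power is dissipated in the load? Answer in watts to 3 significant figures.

1680 W

Find the circuit current first, then P = I²R for the load (series elements share I).
I = ε / (r + R) = 178 / (1.84 + 14.9) = 10.63 A
P_load = I² R = (10.63)² × 14.9 = 1685 W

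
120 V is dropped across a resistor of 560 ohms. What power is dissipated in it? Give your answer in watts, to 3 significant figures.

25.7 W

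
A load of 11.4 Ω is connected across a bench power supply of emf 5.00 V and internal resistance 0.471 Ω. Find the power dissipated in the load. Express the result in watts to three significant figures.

Find the circuit current first, then P = I²R for the load (series elements share I).
I = ε / (r + R) = 5.00 / (0.471 + 11.4) = 0.4212 A
P_load = I² R = (0.4212)² × 11.4 = 2.022 W

2.02 W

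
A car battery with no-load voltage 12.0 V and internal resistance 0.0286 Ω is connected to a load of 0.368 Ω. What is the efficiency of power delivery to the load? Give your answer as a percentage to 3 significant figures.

Both r and R carry the same current, so the power split is just the resistance split: η = R/(R+r).
η = R / (R + r) = 0.368 / (0.368 + 0.0286) = 0.9279

92.8 %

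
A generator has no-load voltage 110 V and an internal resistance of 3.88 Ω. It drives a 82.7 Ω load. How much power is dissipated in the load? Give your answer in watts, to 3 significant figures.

133 W

Find the circuit current first, then P = I²R for the load (series elements share I).
I = ε / (r + R) = 110 / (3.88 + 82.7) = 1.271 A
P_load = I² R = (1.271)² × 82.7 = 133.5 W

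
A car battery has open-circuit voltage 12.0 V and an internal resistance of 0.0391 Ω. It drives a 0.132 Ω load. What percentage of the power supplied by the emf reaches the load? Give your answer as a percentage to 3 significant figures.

η = P_load/(P_load+P_int) = I²R/(I²R+I²r) = R/(R+r) — the I² cancels for series elements.
η = R / (R + r) = 0.132 / (0.132 + 0.0391) = 0.7715

77.1 %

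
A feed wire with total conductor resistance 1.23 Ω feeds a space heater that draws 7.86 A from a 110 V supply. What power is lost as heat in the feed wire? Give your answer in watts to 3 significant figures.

76.0 W

Only the current and the line resistance are needed for the I²R loss.
The feed wire carries the full 7.86 A.
P_line = I² R_line = (7.860)² × 1.23 = 75.99 W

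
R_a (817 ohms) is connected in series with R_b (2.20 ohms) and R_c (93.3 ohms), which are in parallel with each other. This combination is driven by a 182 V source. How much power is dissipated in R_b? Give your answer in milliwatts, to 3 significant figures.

Replace R_b and R_c with their parallel equivalent so the circuit becomes R_a in series with R_p.
R_p = (2.20×93.3)/(2.20+93.3) = 2.149 Ω
R_total = 817 + 2.149 = 819.1 Ω
I = V / R_total = 182 / 819.1 = 0.2222 A
Voltage across the parallel pair: V_p = I × R_p = 0.2222 × 2.149 = 0.4775 V
R_b sees V_p directly, so P = V_p² / R_b.
P_R_b = (0.4775)² / 2.20 = 0.1037 W

104 mW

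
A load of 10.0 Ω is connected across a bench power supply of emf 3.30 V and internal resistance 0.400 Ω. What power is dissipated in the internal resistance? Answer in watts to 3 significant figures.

r is in series with the load, so it carries the full circuit current — the loss in it is I²r.
I = ε / (r + R) = 3.30 / (0.400 + 10.0) = 0.3173 A
P_int = I² r = (0.3173)² × 0.400 = 0.04027 W

0.0403 W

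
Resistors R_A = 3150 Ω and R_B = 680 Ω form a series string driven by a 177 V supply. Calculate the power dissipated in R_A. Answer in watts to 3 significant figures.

6.73 W

Since the resistors are in series they all carry the loop current I = V/R_total; the power in any one is I²R.
R_total = 3150 + 680 = 3830 Ω
I = V / R_total = 177 / 3830 = 0.04621 A
P_R_A = I² × R_A = (0.04621)² × 3150 = 6.728 W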